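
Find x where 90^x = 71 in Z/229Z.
98

Baby-step giant-step with step n = ⌈√229⌉ = 16.
Baby steps 90^j mod 229 (j:value) for j=0..15: 0:1, 1:90, 2:85, 3:93, 4:126, 5:119, 6:176, 7:39, 8:75, 9:109, 10:192, 11:105, 12:61, 13:223, 14:147, 15:177.
Giant-step multiplier: 90^(-16) ≡ 90^(228-16) = 90^212 ≡ 158 (mod 229).
Giant steps γ_i = 71·158^i mod 229: γ_0=71, γ_1=226, γ_2=213, γ_3=220, γ_4=181, γ_5=202, γ_6=85 (in table at j=2).
x = i·n + j = 6·16 + 2 = 98.
Check: 90^98 ≡ 71 (mod 229).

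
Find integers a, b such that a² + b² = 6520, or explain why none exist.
Not possible

Factorization: 6520 = 2^3 × 5 × 163
By Fermat: n is sum of two squares iff every prime p ≡ 3 (mod 4) appears to even power.
Prime(s) ≡ 3 (mod 4) with odd exponent: [(163, 1)]
Therefore 6520 cannot be expressed as a² + b².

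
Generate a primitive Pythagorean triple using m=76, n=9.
(5695, 1368, 5857)

Euclid's formula: a = m² - n², b = 2mn, c = m² + n²
m = 76, n = 9
a = 76² - 9² = 5776 - 81 = 5695
b = 2 × 76 × 9 = 1368
c = 76² + 9² = 5776 + 81 = 5857
Verification: 5695² + 1368² = 32433025 + 1871424 = 34304449 = 5857² ✓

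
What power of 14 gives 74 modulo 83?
57

Baby-step giant-step with step n = ⌈√83⌉ = 10.
Baby steps 14^j mod 83 (j:value) for j=0..9: 0:1, 1:14, 2:30, 3:5, 4:70, 5:67, 6:25, 7:18, 8:3, 9:42.
Giant-step multiplier: 14^(-10) ≡ 14^(82-10) = 14^72 ≡ 12 (mod 83).
Giant steps γ_i = 74·12^i mod 83: γ_0=74, γ_1=58, γ_2=32, γ_3=52, γ_4=43, γ_5=18 (in table at j=7).
x = i·n + j = 5·10 + 7 = 57.
Check: 14^57 ≡ 74 (mod 83).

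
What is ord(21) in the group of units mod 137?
136

137 is prime, so ord(21) divides φ(137) = 136.
Divisors of 136: 1, 2, 4, 8, 17, 34, 68, 136.
Repeated squaring: 21^1 ≡ 21, 21^2 ≡ 30, 21^4 ≡ 78, 21^8 ≡ 56, 21^16 ≡ 122, 21^32 ≡ 88, 21^64 ≡ 72, 21^128 ≡ 115 (mod 137).
Test 21^d mod 137 for each divisor d in increasing order:
21^1 ≡ 21
21^2 ≡ 30
21^4 ≡ 78
21^8 ≡ 56
21^17 = 21^16·21^1 ≡ 96
21^34 = 21^32·21^2 ≡ 37
21^68 = 21^64·21^4 ≡ 136
21^136 = 21^128·21^8 ≡ 1  ← first divisor giving 1
The order is 136.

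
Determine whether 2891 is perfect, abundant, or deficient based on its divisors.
deficient

Proper divisors of 2891: sum = 1 + 7 + 49 + 59 + 413 = 529
Since 529 < 2891, 2891 is deficient.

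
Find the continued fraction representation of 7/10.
[0; 1, 2, 3]

Euclidean algorithm steps:
7 = 0 × 10 + 7
10 = 1 × 7 + 3
7 = 2 × 3 + 1
3 = 3 × 1 + 0
Continued fraction: [0; 1, 2, 3]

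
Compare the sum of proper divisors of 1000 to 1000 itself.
abundant

Proper divisors of 1000: sum = 1 + 2 + 4 + 5 + 8 + 10 + 20 + 25 + 40 + 50 + 100 + 125 + 200 + 250 + 500 = 1340
Since 1340 > 1000, 1000 is abundant.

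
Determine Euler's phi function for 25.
20

25 = 5^2
φ(n) = n × ∏(1 - 1/p) for each prime p dividing n
φ(25) = 25 × (1 - 1/5) = 20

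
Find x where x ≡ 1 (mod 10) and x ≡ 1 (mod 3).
1

Using Chinese Remainder Theorem:
M = 10 × 3 = 30
M1 = 3, M2 = 10
y1 = 3^(-1) mod 10 = 7
y2 = 10^(-1) mod 3 = 1
x = (1×3×7 + 1×10×1) mod 30 = 1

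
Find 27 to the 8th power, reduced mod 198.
81

Repeated squaring. Binary of 8 = 1000.
27^1 ≡ 27 (mod 198); 27^2 ≡ 135 (mod 198); 27^4 ≡ 9 (mod 198); 27^8 ≡ 81 (mod 198)
27^8 = 27^8 ≡ 81 (mod 198)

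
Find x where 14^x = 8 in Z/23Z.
16

Baby-step giant-step with step n = ⌈√23⌉ = 5.
Baby steps 14^j mod 23 (j:value) for j=0..4: 0:1, 1:14, 2:12, 3:7, 4:6.
Giant-step multiplier: 14^(-5) ≡ 14^(22-5) = 14^17 ≡ 20 (mod 23).
Giant steps γ_i = 8·20^i mod 23: γ_0=8, γ_1=22, γ_2=3, γ_3=14 (in table at j=1).
x = i·n + j = 3·5 + 1 = 16.
Check: 14^16 ≡ 8 (mod 23).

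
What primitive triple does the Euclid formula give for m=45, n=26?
(1349, 2340, 2701)

Euclid's formula: a = m² - n², b = 2mn, c = m² + n²
m = 45, n = 26
a = 45² - 26² = 2025 - 676 = 1349
b = 2 × 45 × 26 = 2340
c = 45² + 26² = 2025 + 676 = 2701
Verification: 1349² + 2340² = 1819801 + 5475600 = 7295401 = 2701² ✓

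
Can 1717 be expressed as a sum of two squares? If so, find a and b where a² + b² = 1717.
6² + 41² (a=6, b=41)

Factorization: 1717 = 17 × 101
By Fermat: n is sum of two squares iff every prime p ≡ 3 (mod 4) appears to even power.
All primes ≡ 3 (mod 4) appear to even power.
Search a = 0, 1, 2, … for 1717 - a² a perfect square: first hit at a = 6: 1717 - 36 = 1681 = 41².
1717 = 6² + 41² = 36 + 1681 ✓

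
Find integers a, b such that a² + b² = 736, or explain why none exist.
Not possible

Factorization: 736 = 2^5 × 23
By Fermat: n is sum of two squares iff every prime p ≡ 3 (mod 4) appears to even power.
Prime(s) ≡ 3 (mod 4) with odd exponent: [(23, 1)]
Therefore 736 cannot be expressed as a² + b².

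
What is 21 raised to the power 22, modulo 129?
21

Repeated squaring. Binary of 22 = 10110.
21^1 ≡ 21 (mod 129); 21^2 ≡ 54 (mod 129); 21^4 ≡ 78 (mod 129); 21^8 ≡ 21 (mod 129); 21^16 ≡ 54 (mod 129)
21^22 = 21^2 × 21^4 × 21^16 ≡ 21 (mod 129)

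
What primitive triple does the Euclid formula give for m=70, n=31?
(3939, 4340, 5861)

Euclid's formula: a = m² - n², b = 2mn, c = m² + n²
m = 70, n = 31
a = 70² - 31² = 4900 - 961 = 3939
b = 2 × 70 × 31 = 4340
c = 70² + 31² = 4900 + 961 = 5861
Verification: 3939² + 4340² = 15515721 + 18835600 = 34351321 = 5861² ✓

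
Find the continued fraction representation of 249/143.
[1; 1, 2, 1, 6, 2, 2]

Euclidean algorithm steps:
249 = 1 × 143 + 106
143 = 1 × 106 + 37
106 = 2 × 37 + 32
37 = 1 × 32 + 5
32 = 6 × 5 + 2
5 = 2 × 2 + 1
2 = 2 × 1 + 0
Continued fraction: [1; 1, 2, 1, 6, 2, 2]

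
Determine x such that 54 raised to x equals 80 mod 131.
20

Baby-step giant-step with step n = ⌈√131⌉ = 12.
Baby steps 54^j mod 131 (j:value) for j=0..11: 0:1, 1:54, 2:34, 3:2, 4:108, 5:68, 6:4, 7:85, 8:5, 9:8, 10:39, 11:10.
Giant-step multiplier: 54^(-12) ≡ 54^(130-12) = 54^118 ≡ 41 (mod 131).
Giant steps γ_i = 80·41^i mod 131: γ_0=80, γ_1=5 (in table at j=8).
x = i·n + j = 1·12 + 8 = 20.
Check: 54^20 ≡ 80 (mod 131).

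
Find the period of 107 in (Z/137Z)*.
68

137 is prime, so ord(107) divides φ(137) = 136.
Divisors of 136: 1, 2, 4, 8, 17, 34, 68, 136.
Repeated squaring: 107^1 ≡ 107, 107^2 ≡ 78, 107^4 ≡ 56, 107^8 ≡ 122, 107^16 ≡ 88, 107^32 ≡ 72, 107^64 ≡ 115, 107^128 ≡ 73 (mod 137).
Test 107^d mod 137 for each divisor d in increasing order:
107^1 ≡ 107
107^2 ≡ 78
107^4 ≡ 56
107^8 ≡ 122
107^17 = 107^16·107^1 ≡ 100
107^34 = 107^32·107^2 ≡ 136
107^68 = 107^64·107^4 ≡ 1  ← first divisor giving 1
The order is 68.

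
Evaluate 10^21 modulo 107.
105

Repeated squaring. Binary of 21 = 10101.
10^1 ≡ 10 (mod 107); 10^2 ≡ 100 (mod 107); 10^4 ≡ 49 (mod 107); 10^8 ≡ 47 (mod 107); 10^16 ≡ 69 (mod 107)
10^21 = 10^1 × 10^4 × 10^16 ≡ 105 (mod 107)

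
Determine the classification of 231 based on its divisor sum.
deficient

Proper divisors of 231: sum = 1 + 3 + 7 + 11 + 21 + 33 + 77 = 153
Since 153 < 231, 231 is deficient.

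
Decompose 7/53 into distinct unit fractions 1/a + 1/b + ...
1/8 + 1/142 + 1/30104

Greedy algorithm:
7/53: ceiling(53/7) = 8, use 1/8
3/424: ceiling(424/3) = 142, use 1/142
1/30104: ceiling(30104/1) = 30104, use 1/30104
Result: 7/53 = 1/8 + 1/142 + 1/30104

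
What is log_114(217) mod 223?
170

Baby-step giant-step with step n = ⌈√223⌉ = 15.
Baby steps 114^j mod 223 (j:value) for j=0..14: 0:1, 1:114, 2:62, 3:155, 4:53, 5:21, 6:164, 7:187, 8:133, 9:221, 10:218, 11:99, 12:136, 13:117, 14:181.
Giant-step multiplier: 114^(-15) ≡ 114^(222-15) = 114^207 ≡ 206 (mod 223).
Giant steps γ_i = 217·206^i mod 223: γ_0=217, γ_1=102, γ_2=50, γ_3=42, γ_4=178, γ_5=96, γ_6=152, γ_7=92, γ_8=220, γ_9=51, γ_10=25, γ_11=21 (in table at j=5).
x = i·n + j = 11·15 + 5 = 170.
Check: 114^170 ≡ 217 (mod 223).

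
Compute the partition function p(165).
172389800255

p(n) counts ways to write n as a sum of positive integers (order ignored).
Euler's pentagonal recurrence: p(k) = p(k-1) + p(k-2) - p(k-5) - p(k-7) + p(k-12) + p(k-15) - ... (offsets j(3j∓1)/2, signs ++--, p(0)=1, p(<0)=0).
DP table for k = 0..164: p(0)=1, p(1)=1, p(2)=2, p(3)=3, p(4)=5, p(5)=7, p(6)=11, p(7)=15, p(8)=22, p(9)=30, p(10)=42, p(11)=56, p(12)=77, p(13)=101, p(14)=135, p(15)=176, p(16)=231, p(17)=297, p(18)=385, p(19)=490, p(20)=627, p(21)=792, p(22)=1002, p(23)=1255, p(24)=1575, p(25)=1958, p(26)=2436, p(27)=3010, p(28)=3718, p(29)=4565, p(30)=5604, p(31)=6842, p(32)=8349, p(33)=10143, p(34)=12310, p(35)=14883, p(36)=17977, p(37)=21637, p(38)=26015, p(39)=31185, p(40)=37338, p(41)=44583, p(42)=53174, p(43)=63261, p(44)=75175, p(45)=89134, p(46)=105558, p(47)=124754, p(48)=147273, p(49)=173525, p(50)=204226, p(51)=239943, p(52)=281589, p(53)=329931, p(54)=386155, p(55)=451276, p(56)=526823, p(57)=614154, p(58)=715220, p(59)=831820, p(60)=966467, p(61)=1121505, p(62)=1300156, p(63)=1505499, p(64)=1741630, p(65)=2012558, p(66)=2323520, p(67)=2679689, p(68)=3087735, p(69)=3554345, p(70)=4087968, p(71)=4697205, p(72)=5392783, p(73)=6185689, p(74)=7089500, p(75)=8118264, p(76)=9289091, p(77)=10619863, p(78)=12132164, p(79)=13848650, p(80)=15796476, p(81)=18004327, p(82)=20506255, p(83)=23338469, p(84)=26543660, p(85)=30167357, p(86)=34262962, p(87)=38887673, p(88)=44108109, p(89)=49995925, p(90)=56634173, p(91)=64112359, p(92)=72533807, p(93)=82010177, p(94)=92669720, p(95)=104651419, p(96)=118114304, p(97)=133230930, p(98)=150198136, p(99)=169229875, p(100)=190569292, p(101)=214481126, p(102)=241265379, p(103)=271248950, p(104)=304801365, p(105)=342325709, p(106)=384276336, p(107)=431149389, p(108)=483502844, p(109)=541946240, p(110)=607163746, p(111)=679903203, p(112)=761002156, p(113)=851376628, p(114)=952050665, p(115)=1064144451, p(116)=1188908248, p(117)=1327710076, p(118)=1482074143, p(119)=1653668665, p(120)=1844349560, p(121)=2056148051, p(122)=2291320912, p(123)=2552338241, p(124)=2841940500, p(125)=3163127352, p(126)=3519222692, p(127)=3913864295, p(128)=4351078600, p(129)=4835271870, p(130)=5371315400, p(131)=5964539504, p(132)=6620830889, p(133)=7346629512, p(134)=8149040695, p(135)=9035836076, p(136)=10015581680, p(137)=11097645016, p(138)=12292341831, p(139)=13610949895, p(140)=15065878135, p(141)=16670689208, p(142)=18440293320, p(143)=20390982757, p(144)=22540654445, p(145)=24908858009, p(146)=27517052599, p(147)=30388671978, p(148)=33549419497, p(149)=37027355200, p(150)=40853235313, p(151)=45060624582, p(152)=49686288421, p(153)=54770336324, p(154)=60356673280, p(155)=66493182097, p(156)=73232243759, p(157)=80630964769, p(158)=88751778802, p(159)=97662728555, p(160)=107438159466, p(161)=118159068427, p(162)=129913904637, p(163)=142798995930, p(164)=156919475295.
Final step: p(165) = p(164) + p(163) - p(160) - p(158) + p(153) + p(150) - p(143) - p(139) + p(130) + p(125) - p(114) - p(108) + p(95) + p(88) - p(73) - p(65) + p(48) + p(39) - p(20) - p(10)
= 156919475295 + 142798995930 - 107438159466 - 88751778802 + 54770336324 + 40853235313 - 20390982757 - 13610949895 + 5371315400 + 3163127352 - 952050665 - 483502844 + 104651419 + 44108109 - 6185689 - 2012558 + 147273 + 31185 - 627 - 42
= 172389800255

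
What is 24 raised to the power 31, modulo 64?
0

Repeated squaring. Binary of 31 = 11111.
24^1 ≡ 24 (mod 64); 24^2 ≡ 0 (mod 64); 24^4 ≡ 0 (mod 64); 24^8 ≡ 0 (mod 64); 24^16 ≡ 0 (mod 64)
24^31 = 24^1 × 24^2 × 24^4 × 24^8 × 24^16 ≡ 0 (mod 64)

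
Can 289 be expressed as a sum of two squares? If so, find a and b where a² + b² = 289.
0² + 17² (a=0, b=17)

Factorization: 289 = 17^2
By Fermat: n is sum of two squares iff every prime p ≡ 3 (mod 4) appears to even power.
All primes ≡ 3 (mod 4) appear to even power.
Search a = 0, 1, 2, … for 289 - a² a perfect square: first hit at a = 0: 289 - 0 = 289 = 17².
289 = 0² + 17² = 0 + 289 ✓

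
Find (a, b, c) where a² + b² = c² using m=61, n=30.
(2821, 3660, 4621)

Euclid's formula: a = m² - n², b = 2mn, c = m² + n²
m = 61, n = 30
a = 61² - 30² = 3721 - 900 = 2821
b = 2 × 61 × 30 = 3660
c = 61² + 30² = 3721 + 900 = 4621
Verification: 2821² + 3660² = 7958041 + 13395600 = 21353641 = 4621² ✓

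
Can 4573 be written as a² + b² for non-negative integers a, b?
27² + 62² (a=27, b=62)

Factorization: 4573 = 17 × 269
By Fermat: n is sum of two squares iff every prime p ≡ 3 (mod 4) appears to even power.
All primes ≡ 3 (mod 4) appear to even power.
Search a = 0, 1, 2, … for 4573 - a² a perfect square: first hit at a = 27: 4573 - 729 = 3844 = 62².
4573 = 27² + 62² = 729 + 3844 ✓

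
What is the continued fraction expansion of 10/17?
[0; 1, 1, 2, 3]

Euclidean algorithm steps:
10 = 0 × 17 + 10
17 = 1 × 10 + 7
10 = 1 × 7 + 3
7 = 2 × 3 + 1
3 = 3 × 1 + 0
Continued fraction: [0; 1, 1, 2, 3]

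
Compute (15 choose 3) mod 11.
4

Using Lucas' theorem:
Write n=15 and k=3 in base 11:
n in base 11: [1, 4]
k in base 11: [0, 3]
C(15,3) mod 11 = ∏ C(n_i, k_i) mod 11
Digit binomials (mod 11): C(1,0) = 1; C(4,3) = 4
Product: 1 × 4 = 4 ≡ 4 (mod 11)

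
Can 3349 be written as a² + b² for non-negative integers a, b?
10² + 57² (a=10, b=57)

Factorization: 3349 = 17 × 197
By Fermat: n is sum of two squares iff every prime p ≡ 3 (mod 4) appears to even power.
All primes ≡ 3 (mod 4) appear to even power.
Search a = 0, 1, 2, … for 3349 - a² a perfect square: first hit at a = 10: 3349 - 100 = 3249 = 57².
3349 = 10² + 57² = 100 + 3249 ✓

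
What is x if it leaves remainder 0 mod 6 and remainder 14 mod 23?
60

Using Chinese Remainder Theorem:
M = 6 × 23 = 138
M1 = 23, M2 = 6
y1 = 23^(-1) mod 6 = 5
y2 = 6^(-1) mod 23 = 4
x = (0×23×5 + 14×6×4) mod 138 = 60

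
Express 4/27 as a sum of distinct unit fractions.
1/7 + 1/189

Greedy algorithm:
4/27: ceiling(27/4) = 7, use 1/7
1/189: ceiling(189/1) = 189, use 1/189
Result: 4/27 = 1/7 + 1/189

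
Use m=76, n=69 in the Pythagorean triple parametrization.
(1015, 10488, 10537)

Euclid's formula: a = m² - n², b = 2mn, c = m² + n²
m = 76, n = 69
a = 76² - 69² = 5776 - 4761 = 1015
b = 2 × 76 × 69 = 10488
c = 76² + 69² = 5776 + 4761 = 10537
Verification: 1015² + 10488² = 1030225 + 109998144 = 111028369 = 10537² ✓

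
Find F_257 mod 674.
467

Matrix identity: Q^n = [[F_(n+1), F_n], [F_n, F_(n-1)]] with Q = [[1,1],[1,0]].
n = 257 = 100000001₂. Square-and-multiply, entries mod 674:
Q^1 = [[1,1],[1,0]]
Q^2 = (Q^1)² = [[2,1],[1,1]]
Q^4 = (Q^2)² = [[5,3],[3,2]]
Q^8 = (Q^4)² = [[34,21],[21,13]]
Q^16 = (Q^8)² = [[249,313],[313,610]]
Q^32 = (Q^16)² = [[232,615],[615,291]]
Q^64 = (Q^32)² = [[15,147],[147,542]]
Q^128 = (Q^64)² = [[266,325],[325,615]]
Q^257 = (Q^128)²·Q = [[342,467],[467,549]]
F_257 mod 674 = Q^257[0][1] = 467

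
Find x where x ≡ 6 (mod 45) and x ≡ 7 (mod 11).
51

Using Chinese Remainder Theorem:
M = 45 × 11 = 495
M1 = 11, M2 = 45
y1 = 11^(-1) mod 45 = 41
y2 = 45^(-1) mod 11 = 1
x = (6×11×41 + 7×45×1) mod 495 = 51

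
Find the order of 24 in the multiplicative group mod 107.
106

107 is prime, so ord(24) divides φ(107) = 106.
Divisors of 106: 1, 2, 53, 106.
Repeated squaring: 24^1 ≡ 24, 24^2 ≡ 41, 24^4 ≡ 76, 24^8 ≡ 105, 24^16 ≡ 4, 24^32 ≡ 16, 24^64 ≡ 42 (mod 107).
Test 24^d mod 107 for each divisor d in increasing order:
24^1 ≡ 24
24^2 ≡ 41
24^53 = 24^32·24^16·24^4·24^1 ≡ 106
24^106 = 24^64·24^32·24^8·24^2 ≡ 1  ← first divisor giving 1
The order is 106.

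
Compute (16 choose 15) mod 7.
2

Using Lucas' theorem:
Write n=16 and k=15 in base 7:
n in base 7: [2, 2]
k in base 7: [2, 1]
C(16,15) mod 7 = ∏ C(n_i, k_i) mod 7
Digit binomials (mod 7): C(2,2) = 1; C(2,1) = 2
Product: 1 × 2 = 2 ≡ 2 (mod 7)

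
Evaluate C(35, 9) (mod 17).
0

Using Lucas' theorem:
Write n=35 and k=9 in base 17:
n in base 17: [2, 1]
k in base 17: [0, 9]
C(35,9) mod 17 = ∏ C(n_i, k_i) mod 17
Digit binomials (mod 17): C(2,0) = 1; C(1,9) = 0 (k_i > n_i)
Product: 1 × 0 = 0 ≡ 0 (mod 17)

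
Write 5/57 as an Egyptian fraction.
1/12 + 1/228

Greedy algorithm:
5/57: ceiling(57/5) = 12, use 1/12
1/228: ceiling(228/1) = 228, use 1/228
Result: 5/57 = 1/12 + 1/228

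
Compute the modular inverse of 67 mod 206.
123

gcd(67, 206) = 1, so the inverse exists.
Extended Euclidean algorithm on (206, 67):
206 = 3 × 67 + 5  ⟹  5 = (1)·206 + (-3)·67
67 = 13 × 5 + 2  ⟹  2 = (-13)·206 + (40)·67
5 = 2 × 2 + 1  ⟹  1 = (27)·206 + (-83)·67
So (-83)·67 ≡ 1 (mod 206), i.e. 67^(-1) ≡ -83 ≡ 123 (mod 206).
Check: 67 × 123 = 8241 ≡ 1 (mod 206)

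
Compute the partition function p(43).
63261

p(n) counts ways to write n as a sum of positive integers (order ignored).
Euler's pentagonal recurrence: p(k) = p(k-1) + p(k-2) - p(k-5) - p(k-7) + p(k-12) + p(k-15) - ... (offsets j(3j∓1)/2, signs ++--, p(0)=1, p(<0)=0).
DP table for k = 0..42: p(0)=1, p(1)=1, p(2)=2, p(3)=3, p(4)=5, p(5)=7, p(6)=11, p(7)=15, p(8)=22, p(9)=30, p(10)=42, p(11)=56, p(12)=77, p(13)=101, p(14)=135, p(15)=176, p(16)=231, p(17)=297, p(18)=385, p(19)=490, p(20)=627, p(21)=792, p(22)=1002, p(23)=1255, p(24)=1575, p(25)=1958, p(26)=2436, p(27)=3010, p(28)=3718, p(29)=4565, p(30)=5604, p(31)=6842, p(32)=8349, p(33)=10143, p(34)=12310, p(35)=14883, p(36)=17977, p(37)=21637, p(38)=26015, p(39)=31185, p(40)=37338, p(41)=44583, p(42)=53174.
Final step: p(43) = p(42) + p(41) - p(38) - p(36) + p(31) + p(28) - p(21) - p(17) + p(8) + p(3)
= 53174 + 44583 - 26015 - 17977 + 6842 + 3718 - 792 - 297 + 22 + 3
= 63261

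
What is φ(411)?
272

411 = 3 × 137
φ(n) = n × ∏(1 - 1/p) for each prime p dividing n
φ(411) = 411 × (1 - 1/3) × (1 - 1/137) = 272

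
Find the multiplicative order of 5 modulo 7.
6

7 is prime, so ord(5) divides φ(7) = 6.
Divisors of 6: 1, 2, 3, 6.
Repeated squaring: 5^1 ≡ 5, 5^2 ≡ 4, 5^4 ≡ 2 (mod 7).
Test 5^d mod 7 for each divisor d in increasing order:
5^1 ≡ 5
5^2 ≡ 4
5^3 = 5^2·5^1 ≡ 6
5^6 = 5^4·5^2 ≡ 1  ← first divisor giving 1
The order is 6.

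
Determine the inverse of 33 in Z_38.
15

gcd(33, 38) = 1, so the inverse exists.
Extended Euclidean algorithm on (38, 33):
38 = 1 × 33 + 5  ⟹  5 = (1)·38 + (-1)·33
33 = 6 × 5 + 3  ⟹  3 = (-6)·38 + (7)·33
5 = 1 × 3 + 2  ⟹  2 = (7)·38 + (-8)·33
3 = 1 × 2 + 1  ⟹  1 = (-13)·38 + (15)·33
So (15)·33 ≡ 1 (mod 38), i.e. 33^(-1) ≡ 15 (mod 38).
Check: 33 × 15 = 495 ≡ 1 (mod 38)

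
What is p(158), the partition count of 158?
88751778802

p(n) counts ways to write n as a sum of positive integers (order ignored).
Euler's pentagonal recurrence: p(k) = p(k-1) + p(k-2) - p(k-5) - p(k-7) + p(k-12) + p(k-15) - ... (offsets j(3j∓1)/2, signs ++--, p(0)=1, p(<0)=0).
DP table for k = 0..157: p(0)=1, p(1)=1, p(2)=2, p(3)=3, p(4)=5, p(5)=7, p(6)=11, p(7)=15, p(8)=22, p(9)=30, p(10)=42, p(11)=56, p(12)=77, p(13)=101, p(14)=135, p(15)=176, p(16)=231, p(17)=297, p(18)=385, p(19)=490, p(20)=627, p(21)=792, p(22)=1002, p(23)=1255, p(24)=1575, p(25)=1958, p(26)=2436, p(27)=3010, p(28)=3718, p(29)=4565, p(30)=5604, p(31)=6842, p(32)=8349, p(33)=10143, p(34)=12310, p(35)=14883, p(36)=17977, p(37)=21637, p(38)=26015, p(39)=31185, p(40)=37338, p(41)=44583, p(42)=53174, p(43)=63261, p(44)=75175, p(45)=89134, p(46)=105558, p(47)=124754, p(48)=147273, p(49)=173525, p(50)=204226, p(51)=239943, p(52)=281589, p(53)=329931, p(54)=386155, p(55)=451276, p(56)=526823, p(57)=614154, p(58)=715220, p(59)=831820, p(60)=966467, p(61)=1121505, p(62)=1300156, p(63)=1505499, p(64)=1741630, p(65)=2012558, p(66)=2323520, p(67)=2679689, p(68)=3087735, p(69)=3554345, p(70)=4087968, p(71)=4697205, p(72)=5392783, p(73)=6185689, p(74)=7089500, p(75)=8118264, p(76)=9289091, p(77)=10619863, p(78)=12132164, p(79)=13848650, p(80)=15796476, p(81)=18004327, p(82)=20506255, p(83)=23338469, p(84)=26543660, p(85)=30167357, p(86)=34262962, p(87)=38887673, p(88)=44108109, p(89)=49995925, p(90)=56634173, p(91)=64112359, p(92)=72533807, p(93)=82010177, p(94)=92669720, p(95)=104651419, p(96)=118114304, p(97)=133230930, p(98)=150198136, p(99)=169229875, p(100)=190569292, p(101)=214481126, p(102)=241265379, p(103)=271248950, p(104)=304801365, p(105)=342325709, p(106)=384276336, p(107)=431149389, p(108)=483502844, p(109)=541946240, p(110)=607163746, p(111)=679903203, p(112)=761002156, p(113)=851376628, p(114)=952050665, p(115)=1064144451, p(116)=1188908248, p(117)=1327710076, p(118)=1482074143, p(119)=1653668665, p(120)=1844349560, p(121)=2056148051, p(122)=2291320912, p(123)=2552338241, p(124)=2841940500, p(125)=3163127352, p(126)=3519222692, p(127)=3913864295, p(128)=4351078600, p(129)=4835271870, p(130)=5371315400, p(131)=5964539504, p(132)=6620830889, p(133)=7346629512, p(134)=8149040695, p(135)=9035836076, p(136)=10015581680, p(137)=11097645016, p(138)=12292341831, p(139)=13610949895, p(140)=15065878135, p(141)=16670689208, p(142)=18440293320, p(143)=20390982757, p(144)=22540654445, p(145)=24908858009, p(146)=27517052599, p(147)=30388671978, p(148)=33549419497, p(149)=37027355200, p(150)=40853235313, p(151)=45060624582, p(152)=49686288421, p(153)=54770336324, p(154)=60356673280, p(155)=66493182097, p(156)=73232243759, p(157)=80630964769.
Final step: p(158) = p(157) + p(156) - p(153) - p(151) + p(146) + p(143) - p(136) - p(132) + p(123) + p(118) - p(107) - p(101) + p(88) + p(81) - p(66) - p(58) + p(41) + p(32) - p(13) - p(3)
= 80630964769 + 73232243759 - 54770336324 - 45060624582 + 27517052599 + 20390982757 - 10015581680 - 6620830889 + 2552338241 + 1482074143 - 431149389 - 214481126 + 44108109 + 18004327 - 2323520 - 715220 + 44583 + 8349 - 101 - 3
= 88751778802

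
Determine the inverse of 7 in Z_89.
51

gcd(7, 89) = 1, so the inverse exists.
Extended Euclidean algorithm on (89, 7):
89 = 12 × 7 + 5  ⟹  5 = (1)·89 + (-12)·7
7 = 1 × 5 + 2  ⟹  2 = (-1)·89 + (13)·7
5 = 2 × 2 + 1  ⟹  1 = (3)·89 + (-38)·7
So (-38)·7 ≡ 1 (mod 89), i.e. 7^(-1) ≡ -38 ≡ 51 (mod 89).
Check: 7 × 51 = 357 ≡ 1 (mod 89)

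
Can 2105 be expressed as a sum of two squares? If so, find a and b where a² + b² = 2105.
13² + 44² (a=13, b=44)

Factorization: 2105 = 5 × 421
By Fermat: n is sum of two squares iff every prime p ≡ 3 (mod 4) appears to even power.
All primes ≡ 3 (mod 4) appear to even power.
Search a = 0, 1, 2, … for 2105 - a² a perfect square: first hit at a = 13: 2105 - 169 = 1936 = 44².
2105 = 13² + 44² = 169 + 1936 ✓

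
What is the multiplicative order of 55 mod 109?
36

109 is prime, so ord(55) divides φ(109) = 108.
Divisors of 108: 1, 2, 3, 4, 6, 9, 12, 18, 27, 36, 54, 108.
Repeated squaring: 55^1 ≡ 55, 55^2 ≡ 82, 55^4 ≡ 75, 55^8 ≡ 66, 55^16 ≡ 105, 55^32 ≡ 16, 55^64 ≡ 38 (mod 109).
Test 55^d mod 109 for each divisor d in increasing order:
55^1 ≡ 55
55^2 ≡ 82
55^3 = 55^2·55^1 ≡ 41
55^4 ≡ 75
55^6 = 55^4·55^2 ≡ 46
55^9 = 55^8·55^1 ≡ 33
55^12 = 55^8·55^4 ≡ 45
55^18 = 55^16·55^2 ≡ 108
55^27 = 55^16·55^8·55^2·55^1 ≡ 76
55^36 = 55^32·55^4 ≡ 1  ← first divisor giving 1
The order is 36.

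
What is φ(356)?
176

356 = 2^2 × 89
φ(n) = n × ∏(1 - 1/p) for each prime p dividing n
φ(356) = 356 × (1 - 1/2) × (1 - 1/89) = 176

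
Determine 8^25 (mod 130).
8

Repeated squaring. Binary of 25 = 11001.
8^1 ≡ 8 (mod 130); 8^2 ≡ 64 (mod 130); 8^4 ≡ 66 (mod 130); 8^8 ≡ 66 (mod 130); 8^16 ≡ 66 (mod 130)
8^25 = 8^1 × 8^8 × 8^16 ≡ 8 (mod 130)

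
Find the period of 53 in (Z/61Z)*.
20

61 is prime, so ord(53) divides φ(61) = 60.
Divisors of 60: 1, 2, 3, 4, 5, 6, 10, 12, 15, 20, 30, 60.
Repeated squaring: 53^1 ≡ 53, 53^2 ≡ 3, 53^4 ≡ 9, 53^8 ≡ 20, 53^16 ≡ 34, 53^32 ≡ 58 (mod 61).
Test 53^d mod 61 for each divisor d in increasing order:
53^1 ≡ 53
53^2 ≡ 3
53^3 = 53^2·53^1 ≡ 37
53^4 ≡ 9
53^5 = 53^4·53^1 ≡ 50
53^6 = 53^4·53^2 ≡ 27
53^10 = 53^8·53^2 ≡ 60
53^12 = 53^8·53^4 ≡ 58
53^15 = 53^8·53^4·53^2·53^1 ≡ 11
53^20 = 53^16·53^4 ≡ 1  ← first divisor giving 1
The order is 20.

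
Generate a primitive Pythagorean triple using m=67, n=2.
(4485, 268, 4493)

Euclid's formula: a = m² - n², b = 2mn, c = m² + n²
m = 67, n = 2
a = 67² - 2² = 4489 - 4 = 4485
b = 2 × 67 × 2 = 268
c = 67² + 2² = 4489 + 4 = 4493
Verification: 4485² + 268² = 20115225 + 71824 = 20187049 = 4493² ✓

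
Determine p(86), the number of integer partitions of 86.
34262962

p(n) counts ways to write n as a sum of positive integers (order ignored).
Euler's pentagonal recurrence: p(k) = p(k-1) + p(k-2) - p(k-5) - p(k-7) + p(k-12) + p(k-15) - ... (offsets j(3j∓1)/2, signs ++--, p(0)=1, p(<0)=0).
DP table for k = 0..85: p(0)=1, p(1)=1, p(2)=2, p(3)=3, p(4)=5, p(5)=7, p(6)=11, p(7)=15, p(8)=22, p(9)=30, p(10)=42, p(11)=56, p(12)=77, p(13)=101, p(14)=135, p(15)=176, p(16)=231, p(17)=297, p(18)=385, p(19)=490, p(20)=627, p(21)=792, p(22)=1002, p(23)=1255, p(24)=1575, p(25)=1958, p(26)=2436, p(27)=3010, p(28)=3718, p(29)=4565, p(30)=5604, p(31)=6842, p(32)=8349, p(33)=10143, p(34)=12310, p(35)=14883, p(36)=17977, p(37)=21637, p(38)=26015, p(39)=31185, p(40)=37338, p(41)=44583, p(42)=53174, p(43)=63261, p(44)=75175, p(45)=89134, p(46)=105558, p(47)=124754, p(48)=147273, p(49)=173525, p(50)=204226, p(51)=239943, p(52)=281589, p(53)=329931, p(54)=386155, p(55)=451276, p(56)=526823, p(57)=614154, p(58)=715220, p(59)=831820, p(60)=966467, p(61)=1121505, p(62)=1300156, p(63)=1505499, p(64)=1741630, p(65)=2012558, p(66)=2323520, p(67)=2679689, p(68)=3087735, p(69)=3554345, p(70)=4087968, p(71)=4697205, p(72)=5392783, p(73)=6185689, p(74)=7089500, p(75)=8118264, p(76)=9289091, p(77)=10619863, p(78)=12132164, p(79)=13848650, p(80)=15796476, p(81)=18004327, p(82)=20506255, p(83)=23338469, p(84)=26543660, p(85)=30167357.
Final step: p(86) = p(85) + p(84) - p(81) - p(79) + p(74) + p(71) - p(64) - p(60) + p(51) + p(46) - p(35) - p(29) + p(16) + p(9)
= 30167357 + 26543660 - 18004327 - 13848650 + 7089500 + 4697205 - 1741630 - 966467 + 239943 + 105558 - 14883 - 4565 + 231 + 30
= 34262962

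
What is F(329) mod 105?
34

Matrix identity: Q^n = [[F_(n+1), F_n], [F_n, F_(n-1)]] with Q = [[1,1],[1,0]].
n = 329 = 101001001₂. Square-and-multiply, entries mod 105:
Q^1 = [[1,1],[1,0]]
Q^2 = (Q^1)² = [[2,1],[1,1]]
Q^5 = (Q^2)²·Q = [[8,5],[5,3]]
Q^10 = (Q^5)² = [[89,55],[55,34]]
Q^20 = (Q^10)² = [[26,45],[45,86]]
Q^41 = (Q^20)²·Q = [[76,76],[76,0]]
Q^82 = (Q^41)² = [[2,1],[1,1]]
Q^164 = (Q^82)² = [[5,3],[3,2]]
Q^329 = (Q^164)²·Q = [[55,34],[34,21]]
F_329 mod 105 = Q^329[0][1] = 34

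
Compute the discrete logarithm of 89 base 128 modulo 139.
74

Baby-step giant-step with step n = ⌈√139⌉ = 12.
Baby steps 128^j mod 139 (j:value) for j=0..11: 0:1, 1:128, 2:121, 3:59, 4:46, 5:50, 6:6, 7:73, 8:31, 9:76, 10:137, 11:22.
Giant-step multiplier: 128^(-12) ≡ 128^(138-12) = 128^126 ≡ 112 (mod 139).
Giant steps γ_i = 89·112^i mod 139: γ_0=89, γ_1=99, γ_2=107, γ_3=30, γ_4=24, γ_5=47, γ_6=121 (in table at j=2).
x = i·n + j = 6·12 + 2 = 74.
Check: 128^74 ≡ 89 (mod 139).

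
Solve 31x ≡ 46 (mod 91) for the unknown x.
x ≡ 69 (mod 91)

gcd(31, 91) = 1, which divides 46, so solutions exist.
Find 31^(-1) mod 91 by the extended Euclidean algorithm:
91 = 2 × 31 + 29  ⟹  29 = (1)·91 + (-2)·31
31 = 1 × 29 + 2  ⟹  2 = (-1)·91 + (3)·31
29 = 14 × 2 + 1  ⟹  1 = (15)·91 + (-44)·31
So (-44)·31 ≡ 1 (mod 91), i.e. 31^(-1) ≡ -44 ≡ 47 (mod 91).
x ≡ 47 × 46 = 2162 ≡ 69 (mod 91).
Check: 31 × 69 = 2139 ≡ 46 (mod 91).
Unique solution: x ≡ 69 (mod 91)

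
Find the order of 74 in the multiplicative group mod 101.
100

101 is prime, so ord(74) divides φ(101) = 100.
Divisors of 100: 1, 2, 4, 5, 10, 20, 25, 50, 100.
Repeated squaring: 74^1 ≡ 74, 74^2 ≡ 22, 74^4 ≡ 80, 74^8 ≡ 37, 74^16 ≡ 56, 74^32 ≡ 5, 74^64 ≡ 25 (mod 101).
Test 74^d mod 101 for each divisor d in increasing order:
74^1 ≡ 74
74^2 ≡ 22
74^4 ≡ 80
74^5 = 74^4·74^1 ≡ 62
74^10 = 74^8·74^2 ≡ 6
74^20 = 74^16·74^4 ≡ 36
74^25 = 74^16·74^8·74^1 ≡ 10
74^50 = 74^32·74^16·74^2 ≡ 100
74^100 = 74^64·74^32·74^4 ≡ 1  ← first divisor giving 1
The order is 100.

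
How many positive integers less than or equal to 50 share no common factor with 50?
20

50 = 2 × 5^2
φ(n) = n × ∏(1 - 1/p) for each prime p dividing n
φ(50) = 50 × (1 - 1/2) × (1 - 1/5) = 20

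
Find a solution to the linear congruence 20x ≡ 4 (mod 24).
x ≡ 5 (mod 6)

gcd(20, 24) = 4, which divides 4, so solutions exist.
Divide through by 4: 5x ≡ 1 (mod 6).
Find 5^(-1) mod 6 by the extended Euclidean algorithm:
6 = 1 × 5 + 1  ⟹  1 = (1)·6 + (-1)·5
So (-1)·5 ≡ 1 (mod 6), i.e. 5^(-1) ≡ -1 ≡ 5 (mod 6).
x ≡ 5 × 1 = 5 ≡ 5 (mod 6).
Check: 20 × 5 = 100 ≡ 4 (mod 24).
x ≡ 5 (mod 6), giving 4 solutions mod 24.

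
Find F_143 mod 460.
277

Matrix identity: Q^n = [[F_(n+1), F_n], [F_n, F_(n-1)]] with Q = [[1,1],[1,0]].
n = 143 = 10001111₂. Square-and-multiply, entries mod 460:
Q^1 = [[1,1],[1,0]]
Q^2 = (Q^1)² = [[2,1],[1,1]]
Q^4 = (Q^2)² = [[5,3],[3,2]]
Q^8 = (Q^4)² = [[34,21],[21,13]]
Q^17 = (Q^8)²·Q = [[284,217],[217,67]]
Q^35 = (Q^17)²·Q = [[132,325],[325,267]]
Q^71 = (Q^35)²·Q = [[184,229],[229,415]]
Q^143 = (Q^71)²·Q = [[368,277],[277,91]]
F_143 mod 460 = Q^143[0][1] = 277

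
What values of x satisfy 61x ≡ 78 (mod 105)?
x ≡ 3 (mod 105)

gcd(61, 105) = 1, which divides 78, so solutions exist.
Find 61^(-1) mod 105 by the extended Euclidean algorithm:
105 = 1 × 61 + 44  ⟹  44 = (1)·105 + (-1)·61
61 = 1 × 44 + 17  ⟹  17 = (-1)·105 + (2)·61
44 = 2 × 17 + 10  ⟹  10 = (3)·105 + (-5)·61
17 = 1 × 10 + 7  ⟹  7 = (-4)·105 + (7)·61
10 = 1 × 7 + 3  ⟹  3 = (7)·105 + (-12)·61
7 = 2 × 3 + 1  ⟹  1 = (-18)·105 + (31)·61
So (31)·61 ≡ 1 (mod 105), i.e. 61^(-1) ≡ 31 (mod 105).
x ≡ 31 × 78 = 2418 ≡ 3 (mod 105).
Check: 61 × 3 = 183 ≡ 78 (mod 105).
Unique solution: x ≡ 3 (mod 105)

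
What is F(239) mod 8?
1

Matrix identity: Q^n = [[F_(n+1), F_n], [F_n, F_(n-1)]] with Q = [[1,1],[1,0]].
n = 239 = 11101111₂. Square-and-multiply, entries mod 8:
Q^1 = [[1,1],[1,0]]
Q^3 = (Q^1)²·Q = [[3,2],[2,1]]
Q^7 = (Q^3)²·Q = [[5,5],[5,0]]
Q^14 = (Q^7)² = [[2,1],[1,1]]
Q^29 = (Q^14)²·Q = [[0,5],[5,3]]
Q^59 = (Q^29)²·Q = [[0,1],[1,7]]
Q^119 = (Q^59)²·Q = [[0,1],[1,7]]
Q^239 = (Q^119)²·Q = [[0,1],[1,7]]
F_239 mod 8 = Q^239[0][1] = 1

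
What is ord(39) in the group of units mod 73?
72

73 is prime, so ord(39) divides φ(73) = 72.
Divisors of 72: 1, 2, 3, 4, 6, 8, 9, 12, 18, 24, 36, 72.
Repeated squaring: 39^1 ≡ 39, 39^2 ≡ 61, 39^4 ≡ 71, 39^8 ≡ 4, 39^16 ≡ 16, 39^32 ≡ 37, 39^64 ≡ 55 (mod 73).
Test 39^d mod 73 for each divisor d in increasing order:
39^1 ≡ 39
39^2 ≡ 61
39^3 = 39^2·39^1 ≡ 43
39^4 ≡ 71
39^6 = 39^4·39^2 ≡ 24
39^8 ≡ 4
39^9 = 39^8·39^1 ≡ 10
39^12 = 39^8·39^4 ≡ 65
39^18 = 39^16·39^2 ≡ 27
39^24 = 39^16·39^8 ≡ 64
39^36 = 39^32·39^4 ≡ 72
39^72 = 39^64·39^8 ≡ 1  ← first divisor giving 1
The order is 72.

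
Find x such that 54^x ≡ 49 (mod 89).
78

Baby-step giant-step with step n = ⌈√89⌉ = 10.
Baby steps 54^j mod 89 (j:value) for j=0..9: 0:1, 1:54, 2:68, 3:23, 4:85, 5:51, 6:84, 7:86, 8:16, 9:63.
Giant-step multiplier: 54^(-10) ≡ 54^(88-10) = 54^78 ≡ 49 (mod 89).
Giant steps γ_i = 49·49^i mod 89: γ_0=49, γ_1=87, γ_2=80, γ_3=4, γ_4=18, γ_5=81, γ_6=53, γ_7=16 (in table at j=8).
x = i·n + j = 7·10 + 8 = 78.
Check: 54^78 ≡ 49 (mod 89).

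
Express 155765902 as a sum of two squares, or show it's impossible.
Not possible

Factorization: 155765902 = 2 × 29 × 139^3
By Fermat: n is sum of two squares iff every prime p ≡ 3 (mod 4) appears to even power.
Prime(s) ≡ 3 (mod 4) with odd exponent: [(139, 3)]
Therefore 155765902 cannot be expressed as a² + b².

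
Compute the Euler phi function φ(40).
16

40 = 2^3 × 5
φ(n) = n × ∏(1 - 1/p) for each prime p dividing n
φ(40) = 40 × (1 - 1/2) × (1 - 1/5) = 16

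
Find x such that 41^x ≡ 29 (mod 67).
22

Baby-step giant-step with step n = ⌈√67⌉ = 9.
Baby steps 41^j mod 67 (j:value) for j=0..8: 0:1, 1:41, 2:6, 3:45, 4:36, 5:2, 6:15, 7:12, 8:23.
Giant-step multiplier: 41^(-9) ≡ 41^(66-9) = 41^57 ≡ 27 (mod 67).
Giant steps γ_i = 29·27^i mod 67: γ_0=29, γ_1=46, γ_2=36 (in table at j=4).
x = i·n + j = 2·9 + 4 = 22.
Check: 41^22 ≡ 29 (mod 67).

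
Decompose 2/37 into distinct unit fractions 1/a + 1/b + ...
1/19 + 1/703

Greedy algorithm:
2/37: ceiling(37/2) = 19, use 1/19
1/703: ceiling(703/1) = 703, use 1/703
Result: 2/37 = 1/19 + 1/703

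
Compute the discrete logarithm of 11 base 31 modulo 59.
23

Baby-step giant-step with step n = ⌈√59⌉ = 8.
Baby steps 31^j mod 59 (j:value) for j=0..7: 0:1, 1:31, 2:17, 3:55, 4:53, 5:50, 6:16, 7:24.
Giant-step multiplier: 31^(-8) ≡ 31^(58-8) = 31^50 ≡ 41 (mod 59).
Giant steps γ_i = 11·41^i mod 59: γ_0=11, γ_1=38, γ_2=24 (in table at j=7).
x = i·n + j = 2·8 + 7 = 23.
Check: 31^23 ≡ 11 (mod 59).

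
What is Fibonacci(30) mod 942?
254

Matrix identity: Q^n = [[F_(n+1), F_n], [F_n, F_(n-1)]] with Q = [[1,1],[1,0]].
n = 30 = 11110₂. Square-and-multiply, entries mod 942:
Q^1 = [[1,1],[1,0]]
Q^3 = (Q^1)²·Q = [[3,2],[2,1]]
Q^7 = (Q^3)²·Q = [[21,13],[13,8]]
Q^15 = (Q^7)²·Q = [[45,610],[610,377]]
Q^30 = (Q^15)² = [[151,254],[254,839]]
F_30 mod 942 = Q^30[0][1] = 254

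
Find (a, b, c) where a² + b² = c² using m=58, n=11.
(3243, 1276, 3485)

Euclid's formula: a = m² - n², b = 2mn, c = m² + n²
m = 58, n = 11
a = 58² - 11² = 3364 - 121 = 3243
b = 2 × 58 × 11 = 1276
c = 58² + 11² = 3364 + 121 = 3485
Verification: 3243² + 1276² = 10517049 + 1628176 = 12145225 = 3485² ✓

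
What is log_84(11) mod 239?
92

Baby-step giant-step with step n = ⌈√239⌉ = 16.
Baby steps 84^j mod 239 (j:value) for j=0..15: 0:1, 1:84, 2:125, 3:223, 4:90, 5:151, 6:17, 7:233, 8:213, 9:206, 10:96, 11:177, 12:50, 13:137, 14:36, 15:156.
Giant-step multiplier: 84^(-16) ≡ 84^(238-16) = 84^222 ≡ 204 (mod 239).
Giant steps γ_i = 11·204^i mod 239: γ_0=11, γ_1=93, γ_2=91, γ_3=161, γ_4=101, γ_5=50 (in table at j=12).
x = i·n + j = 5·16 + 12 = 92.
Check: 84^92 ≡ 11 (mod 239).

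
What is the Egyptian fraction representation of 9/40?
1/5 + 1/40

Greedy algorithm:
9/40: ceiling(40/9) = 5, use 1/5
1/40: ceiling(40/1) = 40, use 1/40
Result: 9/40 = 1/5 + 1/40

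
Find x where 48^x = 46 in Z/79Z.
66

Baby-step giant-step with step n = ⌈√79⌉ = 9.
Baby steps 48^j mod 79 (j:value) for j=0..8: 0:1, 1:48, 2:13, 3:71, 4:11, 5:54, 6:64, 7:70, 8:42.
Giant-step multiplier: 48^(-9) ≡ 48^(78-9) = 48^69 ≡ 27 (mod 79).
Giant steps γ_i = 46·27^i mod 79: γ_0=46, γ_1=57, γ_2=38, γ_3=78, γ_4=52, γ_5=61, γ_6=67, γ_7=71 (in table at j=3).
x = i·n + j = 7·9 + 3 = 66.
Check: 48^66 ≡ 46 (mod 79).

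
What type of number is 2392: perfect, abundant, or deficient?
abundant

Proper divisors of 2392: sum = 1 + 2 + 4 + 8 + 13 + 23 + 26 + 46 + 52 + 92 + 104 + 184 + 299 + 598 + 1196 = 2648
Since 2648 > 2392, 2392 is abundant.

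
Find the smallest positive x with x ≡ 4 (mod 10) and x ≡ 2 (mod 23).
94

Using Chinese Remainder Theorem:
M = 10 × 23 = 230
M1 = 23, M2 = 10
y1 = 23^(-1) mod 10 = 7
y2 = 10^(-1) mod 23 = 7
x = (4×23×7 + 2×10×7) mod 230 = 94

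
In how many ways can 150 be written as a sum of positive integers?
40853235313

p(n) counts ways to write n as a sum of positive integers (order ignored).
Euler's pentagonal recurrence: p(k) = p(k-1) + p(k-2) - p(k-5) - p(k-7) + p(k-12) + p(k-15) - ... (offsets j(3j∓1)/2, signs ++--, p(0)=1, p(<0)=0).
DP table for k = 0..149: p(0)=1, p(1)=1, p(2)=2, p(3)=3, p(4)=5, p(5)=7, p(6)=11, p(7)=15, p(8)=22, p(9)=30, p(10)=42, p(11)=56, p(12)=77, p(13)=101, p(14)=135, p(15)=176, p(16)=231, p(17)=297, p(18)=385, p(19)=490, p(20)=627, p(21)=792, p(22)=1002, p(23)=1255, p(24)=1575, p(25)=1958, p(26)=2436, p(27)=3010, p(28)=3718, p(29)=4565, p(30)=5604, p(31)=6842, p(32)=8349, p(33)=10143, p(34)=12310, p(35)=14883, p(36)=17977, p(37)=21637, p(38)=26015, p(39)=31185, p(40)=37338, p(41)=44583, p(42)=53174, p(43)=63261, p(44)=75175, p(45)=89134, p(46)=105558, p(47)=124754, p(48)=147273, p(49)=173525, p(50)=204226, p(51)=239943, p(52)=281589, p(53)=329931, p(54)=386155, p(55)=451276, p(56)=526823, p(57)=614154, p(58)=715220, p(59)=831820, p(60)=966467, p(61)=1121505, p(62)=1300156, p(63)=1505499, p(64)=1741630, p(65)=2012558, p(66)=2323520, p(67)=2679689, p(68)=3087735, p(69)=3554345, p(70)=4087968, p(71)=4697205, p(72)=5392783, p(73)=6185689, p(74)=7089500, p(75)=8118264, p(76)=9289091, p(77)=10619863, p(78)=12132164, p(79)=13848650, p(80)=15796476, p(81)=18004327, p(82)=20506255, p(83)=23338469, p(84)=26543660, p(85)=30167357, p(86)=34262962, p(87)=38887673, p(88)=44108109, p(89)=49995925, p(90)=56634173, p(91)=64112359, p(92)=72533807, p(93)=82010177, p(94)=92669720, p(95)=104651419, p(96)=118114304, p(97)=133230930, p(98)=150198136, p(99)=169229875, p(100)=190569292, p(101)=214481126, p(102)=241265379, p(103)=271248950, p(104)=304801365, p(105)=342325709, p(106)=384276336, p(107)=431149389, p(108)=483502844, p(109)=541946240, p(110)=607163746, p(111)=679903203, p(112)=761002156, p(113)=851376628, p(114)=952050665, p(115)=1064144451, p(116)=1188908248, p(117)=1327710076, p(118)=1482074143, p(119)=1653668665, p(120)=1844349560, p(121)=2056148051, p(122)=2291320912, p(123)=2552338241, p(124)=2841940500, p(125)=3163127352, p(126)=3519222692, p(127)=3913864295, p(128)=4351078600, p(129)=4835271870, p(130)=5371315400, p(131)=5964539504, p(132)=6620830889, p(133)=7346629512, p(134)=8149040695, p(135)=9035836076, p(136)=10015581680, p(137)=11097645016, p(138)=12292341831, p(139)=13610949895, p(140)=15065878135, p(141)=16670689208, p(142)=18440293320, p(143)=20390982757, p(144)=22540654445, p(145)=24908858009, p(146)=27517052599, p(147)=30388671978, p(148)=33549419497, p(149)=37027355200.
Final step: p(150) = p(149) + p(148) - p(145) - p(143) + p(138) + p(135) - p(128) - p(124) + p(115) + p(110) - p(99) - p(93) + p(80) + p(73) - p(58) - p(50) + p(33) + p(24) - p(5)
= 37027355200 + 33549419497 - 24908858009 - 20390982757 + 12292341831 + 9035836076 - 4351078600 - 2841940500 + 1064144451 + 607163746 - 169229875 - 82010177 + 15796476 + 6185689 - 715220 - 204226 + 10143 + 1575 - 7
= 40853235313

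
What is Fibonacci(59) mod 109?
104

Matrix identity: Q^n = [[F_(n+1), F_n], [F_n, F_(n-1)]] with Q = [[1,1],[1,0]].
n = 59 = 111011₂. Square-and-multiply, entries mod 109:
Q^1 = [[1,1],[1,0]]
Q^3 = (Q^1)²·Q = [[3,2],[2,1]]
Q^7 = (Q^3)²·Q = [[21,13],[13,8]]
Q^14 = (Q^7)² = [[65,50],[50,15]]
Q^29 = (Q^14)²·Q = [[43,76],[76,76]]
Q^59 = (Q^29)²·Q = [[101,104],[104,106]]
F_59 mod 109 = Q^59[0][1] = 104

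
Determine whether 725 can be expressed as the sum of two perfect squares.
7² + 26² (a=7, b=26)

Factorization: 725 = 5^2 × 29
By Fermat: n is sum of two squares iff every prime p ≡ 3 (mod 4) appears to even power.
All primes ≡ 3 (mod 4) appear to even power.
Search a = 0, 1, 2, … for 725 - a² a perfect square: first hit at a = 7: 725 - 49 = 676 = 26².
725 = 7² + 26² = 49 + 676 ✓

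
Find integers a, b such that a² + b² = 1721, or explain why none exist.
11² + 40² (a=11, b=40)

Factorization: 1721 = 1721
By Fermat: n is sum of two squares iff every prime p ≡ 3 (mod 4) appears to even power.
All primes ≡ 3 (mod 4) appear to even power.
Search a = 0, 1, 2, … for 1721 - a² a perfect square: first hit at a = 11: 1721 - 121 = 1600 = 40².
1721 = 11² + 40² = 121 + 1600 ✓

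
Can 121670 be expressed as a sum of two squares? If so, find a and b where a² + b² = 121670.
Not possible

Factorization: 121670 = 2 × 5 × 23^3
By Fermat: n is sum of two squares iff every prime p ≡ 3 (mod 4) appears to even power.
Prime(s) ≡ 3 (mod 4) with odd exponent: [(23, 3)]
Therefore 121670 cannot be expressed as a² + b².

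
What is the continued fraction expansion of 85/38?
[2; 4, 4, 2]

Euclidean algorithm steps:
85 = 2 × 38 + 9
38 = 4 × 9 + 2
9 = 4 × 2 + 1
2 = 2 × 1 + 0
Continued fraction: [2; 4, 4, 2]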